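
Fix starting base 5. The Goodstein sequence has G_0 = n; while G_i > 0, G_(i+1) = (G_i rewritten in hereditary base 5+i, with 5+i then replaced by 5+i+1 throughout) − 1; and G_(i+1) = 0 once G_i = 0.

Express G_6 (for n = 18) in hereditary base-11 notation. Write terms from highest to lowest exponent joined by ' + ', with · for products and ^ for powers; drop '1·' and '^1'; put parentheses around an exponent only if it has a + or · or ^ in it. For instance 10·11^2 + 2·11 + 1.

2·11 + 6

[0] 18 ≡ 3·5 + 3 (base 5). Lift 6: 21. −1: 20.
[1] 20 ≡ 3·6 + 2 (base 6). Lift 7: 23. −1: 22.
[2] 22 ≡ 3·7 + 1 (base 7). Lift 8: 25. −1: 24.
[3] 24 ≡ 3·8 (base 8). Lift 9: 27. −1: 26.
[4] 26 ≡ 2·9 + 8 (base 9). Lift 10: 28. −1: 27.
[5] 27 ≡ 2·10 + 7 (base 10). Lift 11: 29. −1: 28.
[6] 28 ≡ 2·11 + 6 (base 11). Lift 12: 30. −1: 29.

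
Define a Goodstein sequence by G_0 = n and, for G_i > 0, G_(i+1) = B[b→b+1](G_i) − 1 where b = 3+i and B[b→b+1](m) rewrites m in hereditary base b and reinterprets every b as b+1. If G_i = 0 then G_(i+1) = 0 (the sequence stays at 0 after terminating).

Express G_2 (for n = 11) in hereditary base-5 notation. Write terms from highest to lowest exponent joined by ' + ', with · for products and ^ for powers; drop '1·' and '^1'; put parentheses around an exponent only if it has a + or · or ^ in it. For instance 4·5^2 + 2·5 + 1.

G_0 = 11. HB_3(11) = 3^2 + 2. Bump = 18. G_1 = 17.
G_1 = 17. HB_4(17) = 4^2 + 1. Bump = 26. G_2 = 25.
G_2 = 25. HB_5(25) = 5^2. Bump = 36. G_3 = 35.

5^2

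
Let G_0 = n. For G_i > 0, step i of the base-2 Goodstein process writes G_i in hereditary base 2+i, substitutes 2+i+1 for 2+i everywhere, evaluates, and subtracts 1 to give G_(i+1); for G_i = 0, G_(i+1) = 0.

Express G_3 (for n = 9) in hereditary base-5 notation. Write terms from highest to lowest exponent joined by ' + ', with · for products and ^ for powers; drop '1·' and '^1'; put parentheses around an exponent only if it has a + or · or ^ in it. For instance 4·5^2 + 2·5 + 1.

3·5^5 + 3·5^3 + 3·5^2 + 3·5 + 2

(0) 9|_2 = 2^(2 + 1) + 1 ↦ 3^(3 + 1) + 1|_3 = 82 ⇒ 81
(1) 81|_3 = 3^(3 + 1) ↦ 4^(4 + 1)|_4 = 1024 ⇒ 1023
(2) 1023|_4 = 3·4^4 + 3·4^3 + 3·4^2 + 3·4 + 3 ↦ 3·5^5 + 3·5^3 + 3·5^2 + 3·5 + 3|_5 = 9843 ⇒ 9842
(3) 9842|_5 = 3·5^5 + 3·5^3 + 3·5^2 + 3·5 + 2 ↦ 3·6^6 + 3·6^3 + 3·6^2 + 3·6 + 2|_6 = 140744 ⇒ 140743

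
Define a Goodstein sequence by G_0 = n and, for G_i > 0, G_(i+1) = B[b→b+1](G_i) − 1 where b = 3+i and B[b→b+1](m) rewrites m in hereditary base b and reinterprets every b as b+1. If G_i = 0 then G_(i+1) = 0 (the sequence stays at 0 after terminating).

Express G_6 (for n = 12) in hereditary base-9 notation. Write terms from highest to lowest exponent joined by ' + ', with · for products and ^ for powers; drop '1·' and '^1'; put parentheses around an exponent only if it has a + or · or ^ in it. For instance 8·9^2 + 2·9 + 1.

(0) 12|_3 = 3^2 + 3 ↦ 4^2 + 4|_4 = 20 ⇒ 19
(1) 19|_4 = 4^2 + 3 ↦ 5^2 + 3|_5 = 28 ⇒ 27
(2) 27|_5 = 5^2 + 2 ↦ 6^2 + 2|_6 = 38 ⇒ 37
(3) 37|_6 = 6^2 + 1 ↦ 7^2 + 1|_7 = 50 ⇒ 49
(4) 49|_7 = 7^2 ↦ 8^2|_8 = 64 ⇒ 63
(5) 63|_8 = 7·8 + 7 ↦ 7·9 + 7|_9 = 70 ⇒ 69

7·9 + 6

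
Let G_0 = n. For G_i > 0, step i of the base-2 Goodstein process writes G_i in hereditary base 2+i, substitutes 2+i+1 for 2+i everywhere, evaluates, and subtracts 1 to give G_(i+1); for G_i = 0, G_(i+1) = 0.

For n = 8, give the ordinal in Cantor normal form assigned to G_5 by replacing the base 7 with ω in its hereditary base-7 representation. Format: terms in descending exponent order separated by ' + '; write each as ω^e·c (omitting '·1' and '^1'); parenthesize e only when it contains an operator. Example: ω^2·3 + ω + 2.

base 2: 8 = 2^(2 + 1); at 3: 3^(3 + 1) = 81; next = 80
base 3: 80 = 2·3^3 + 2·3^2 + 2·3 + 2; at 4: 2·4^4 + 2·4^2 + 2·4 + 2 = 554; next = 553
base 4: 553 = 2·4^4 + 2·4^2 + 2·4 + 1; at 5: 2·5^5 + 2·5^2 + 2·5 + 1 = 6311; next = 6310
base 5: 6310 = 2·5^5 + 2·5^2 + 2·5; at 6: 2·6^6 + 2·6^2 + 2·6 = 93396; next = 93395
base 6: 93395 = 2·6^6 + 2·6^2 + 6 + 5; at 7: 2·7^7 + 2·7^2 + 7 + 5 = 1647196; next = 1647195
base 7: 1647195 = 2·7^7 + 2·7^2 + 7 + 4; at 8: 2·8^8 + 2·8^2 + 8 + 4 = 33554572; next = 33554571

ω^ω·2 + ω^2·2 + ω + 4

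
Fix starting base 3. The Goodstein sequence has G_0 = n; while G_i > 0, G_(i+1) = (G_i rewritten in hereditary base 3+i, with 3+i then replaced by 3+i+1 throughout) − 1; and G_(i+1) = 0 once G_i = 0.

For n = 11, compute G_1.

i=0: 11 = 3^2 + 2 (b=3); 3→4: 4^2 + 2 = 18; 18−1 = 17
i=1: 17 = 4^2 + 1 (b=4); 4→5: 5^2 + 1 = 26; 26−1 = 25

17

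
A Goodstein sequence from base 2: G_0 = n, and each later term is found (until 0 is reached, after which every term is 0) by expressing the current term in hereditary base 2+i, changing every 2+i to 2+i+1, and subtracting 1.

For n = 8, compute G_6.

i=0: 8 = 2^(2 + 1) (b=2); 2→3: 3^(3 + 1) = 81; 81−1 = 80
i=1: 80 = 2·3^3 + 2·3^2 + 2·3 + 2 (b=3); 3→4: 2·4^4 + 2·4^2 + 2·4 + 2 = 554; 554−1 = 553
i=2: 553 = 2·4^4 + 2·4^2 + 2·4 + 1 (b=4); 4→5: 2·5^5 + 2·5^2 + 2·5 + 1 = 6311; 6311−1 = 6310
i=3: 6310 = 2·5^5 + 2·5^2 + 2·5 (b=5); 5→6: 2·6^6 + 2·6^2 + 2·6 = 93396; 93396−1 = 93395
i=4: 93395 = 2·6^6 + 2·6^2 + 6 + 5 (b=6); 6→7: 2·7^7 + 2·7^2 + 7 + 5 = 1647196; 1647196−1 = 1647195
i=5: 1647195 = 2·7^7 + 2·7^2 + 7 + 4 (b=7); 7→8: 2·8^8 + 2·8^2 + 8 + 4 = 33554572; 33554572−1 = 33554571

33554571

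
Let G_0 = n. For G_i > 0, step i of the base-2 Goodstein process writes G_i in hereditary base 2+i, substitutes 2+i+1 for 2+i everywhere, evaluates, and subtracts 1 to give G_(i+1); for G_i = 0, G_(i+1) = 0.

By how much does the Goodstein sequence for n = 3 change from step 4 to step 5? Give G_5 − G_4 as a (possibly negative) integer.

i=0: 3 = 2 + 1 (b=2); 2→3: 3 + 1 = 4; 4−1 = 3
i=1: 3 = 3 (b=3); 3→4: 4 = 4; 4−1 = 3
i=2: 3 = 3 (b=4); 4→5: 3 = 3; 3−1 = 2
i=3: 2 = 2 (b=5); 5→6: 2 = 2; 2−1 = 1
i=4: 1 = 1 (b=6); 6→7: 1 = 1; 1−1 = 0

-1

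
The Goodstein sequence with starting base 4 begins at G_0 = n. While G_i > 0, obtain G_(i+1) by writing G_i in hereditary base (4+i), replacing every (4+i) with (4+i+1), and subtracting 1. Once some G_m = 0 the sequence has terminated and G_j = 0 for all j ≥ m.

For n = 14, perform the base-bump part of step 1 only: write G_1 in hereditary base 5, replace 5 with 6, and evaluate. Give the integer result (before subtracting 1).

19

(0) 14|_4 = 3·4 + 2 ↦ 3·5 + 2|_5 = 17 ⇒ 16
(1) 16|_5 = 3·5 + 1 ↦ 3·6 + 1|_6 = 19 ⇒ 18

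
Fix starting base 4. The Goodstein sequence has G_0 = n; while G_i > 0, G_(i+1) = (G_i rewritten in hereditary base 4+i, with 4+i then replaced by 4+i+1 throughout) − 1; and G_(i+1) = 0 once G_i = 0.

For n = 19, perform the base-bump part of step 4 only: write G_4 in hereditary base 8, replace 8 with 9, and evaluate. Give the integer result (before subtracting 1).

G_0 = 19. HB_4(19) = 4^2 + 3. Bump = 28. G_1 = 27.
G_1 = 27. HB_5(27) = 5^2 + 2. Bump = 38. G_2 = 37.
G_2 = 37. HB_6(37) = 6^2 + 1. Bump = 50. G_3 = 49.
G_3 = 49. HB_7(49) = 7^2. Bump = 64. G_4 = 63.
G_4 = 63. HB_8(63) = 7·8 + 7. Bump = 70. G_5 = 69.

70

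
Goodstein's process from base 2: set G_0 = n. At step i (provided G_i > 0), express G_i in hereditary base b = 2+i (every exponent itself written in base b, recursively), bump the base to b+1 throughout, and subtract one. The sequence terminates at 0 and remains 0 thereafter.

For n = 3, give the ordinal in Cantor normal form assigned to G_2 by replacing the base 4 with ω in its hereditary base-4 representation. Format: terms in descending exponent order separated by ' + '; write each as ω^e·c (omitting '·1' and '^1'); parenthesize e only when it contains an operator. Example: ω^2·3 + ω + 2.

3

G_0 = 3. HB_2(3) = 2 + 1. Bump = 4. G_1 = 3.
G_1 = 3. HB_3(3) = 3. Bump = 4. G_2 = 3.
G_2 = 3. HB_4(3) = 3. Bump = 3. G_3 = 2.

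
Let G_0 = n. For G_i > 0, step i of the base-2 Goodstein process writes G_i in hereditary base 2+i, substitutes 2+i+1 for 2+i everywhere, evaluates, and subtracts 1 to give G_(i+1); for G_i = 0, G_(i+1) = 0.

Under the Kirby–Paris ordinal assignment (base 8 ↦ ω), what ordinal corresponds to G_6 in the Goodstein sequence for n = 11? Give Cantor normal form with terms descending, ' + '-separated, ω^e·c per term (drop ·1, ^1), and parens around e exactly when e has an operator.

[0] 11 ≡ 2^(2 + 1) + 2 + 1 (base 2). Lift 3: 85. −1: 84.
[1] 84 ≡ 3^(3 + 1) + 3 (base 3). Lift 4: 1028. −1: 1027.
[2] 1027 ≡ 4^(4 + 1) + 3 (base 4). Lift 5: 15628. −1: 15627.
[3] 15627 ≡ 5^(5 + 1) + 2 (base 5). Lift 6: 279938. −1: 279937.
[4] 279937 ≡ 6^(6 + 1) + 1 (base 6). Lift 7: 5764802. −1: 5764801.
[5] 5764801 ≡ 7^(7 + 1) (base 7). Lift 8: 134217728. −1: 134217727.
[6] 134217727 ≡ 7·8^8 + 7·8^7 + 7·8^6 + 7·8^5 + 7·8^4 + 7·8^3 + 7·8^2 + 7·8 + 7 (base 8). Lift 9: 2749609303. −1: 2749609302.

ω^ω·7 + ω^7·7 + ω^6·7 + ω^5·7 + ω^4·7 + ω^3·7 + ω^2·7 + ω·7 + 7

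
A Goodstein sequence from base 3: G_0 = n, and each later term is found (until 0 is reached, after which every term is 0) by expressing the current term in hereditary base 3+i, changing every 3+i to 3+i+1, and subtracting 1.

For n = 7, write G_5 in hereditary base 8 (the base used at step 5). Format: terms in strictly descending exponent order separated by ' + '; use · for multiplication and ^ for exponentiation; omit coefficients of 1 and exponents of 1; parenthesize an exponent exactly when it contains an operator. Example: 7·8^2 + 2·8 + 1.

8 + 1

G_0=7  [base 3] 2·3 + 1  →[3↦4]→  2·4 + 1 = 9  −1 ⇒ G_1=8
G_1=8  [base 4] 2·4  →[4↦5]→  2·5 = 10  −1 ⇒ G_2=9
G_2=9  [base 5] 5 + 4  →[5↦6]→  6 + 4 = 10  −1 ⇒ G_3=9
G_3=9  [base 6] 6 + 3  →[6↦7]→  7 + 3 = 10  −1 ⇒ G_4=9
G_4=9  [base 7] 7 + 2  →[7↦8]→  8 + 2 = 10  −1 ⇒ G_5=9
G_5=9  [base 8] 8 + 1  →[8↦9]→  9 + 1 = 10  −1 ⇒ G_6=9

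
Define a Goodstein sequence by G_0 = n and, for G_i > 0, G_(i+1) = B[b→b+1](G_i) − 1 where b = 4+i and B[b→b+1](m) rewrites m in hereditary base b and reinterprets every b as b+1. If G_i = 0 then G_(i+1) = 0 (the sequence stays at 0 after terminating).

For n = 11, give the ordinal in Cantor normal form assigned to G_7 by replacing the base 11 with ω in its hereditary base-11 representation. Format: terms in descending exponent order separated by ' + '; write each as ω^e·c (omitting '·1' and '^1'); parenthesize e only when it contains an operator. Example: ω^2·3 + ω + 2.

ω + 4

G_0 = 11. HB_4(11) = 2·4 + 3. Bump = 13. G_1 = 12.
G_1 = 12. HB_5(12) = 2·5 + 2. Bump = 14. G_2 = 13.
G_2 = 13. HB_6(13) = 2·6 + 1. Bump = 15. G_3 = 14.
G_3 = 14. HB_7(14) = 2·7. Bump = 16. G_4 = 15.
G_4 = 15. HB_8(15) = 8 + 7. Bump = 16. G_5 = 15.
G_5 = 15. HB_9(15) = 9 + 6. Bump = 16. G_6 = 15.
G_6 = 15. HB_10(15) = 10 + 5. Bump = 16. G_7 = 15.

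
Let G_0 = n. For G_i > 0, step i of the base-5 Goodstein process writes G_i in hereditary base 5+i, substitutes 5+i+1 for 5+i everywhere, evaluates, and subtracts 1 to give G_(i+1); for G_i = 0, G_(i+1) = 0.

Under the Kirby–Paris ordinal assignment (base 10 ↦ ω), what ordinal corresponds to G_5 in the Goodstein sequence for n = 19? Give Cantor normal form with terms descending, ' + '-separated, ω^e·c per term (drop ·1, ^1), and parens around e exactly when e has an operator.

ω·2 + 9

i=0: 19 = 3·5 + 4 (b=5); 5→6: 3·6 + 4 = 22; 22−1 = 21
i=1: 21 = 3·6 + 3 (b=6); 6→7: 3·7 + 3 = 24; 24−1 = 23
i=2: 23 = 3·7 + 2 (b=7); 7→8: 3·8 + 2 = 26; 26−1 = 25
i=3: 25 = 3·8 + 1 (b=8); 8→9: 3·9 + 1 = 28; 28−1 = 27
i=4: 27 = 3·9 (b=9); 9→10: 3·10 = 30; 30−1 = 29
i=5: 29 = 2·10 + 9 (b=10); 10→11: 2·11 + 9 = 31; 31−1 = 30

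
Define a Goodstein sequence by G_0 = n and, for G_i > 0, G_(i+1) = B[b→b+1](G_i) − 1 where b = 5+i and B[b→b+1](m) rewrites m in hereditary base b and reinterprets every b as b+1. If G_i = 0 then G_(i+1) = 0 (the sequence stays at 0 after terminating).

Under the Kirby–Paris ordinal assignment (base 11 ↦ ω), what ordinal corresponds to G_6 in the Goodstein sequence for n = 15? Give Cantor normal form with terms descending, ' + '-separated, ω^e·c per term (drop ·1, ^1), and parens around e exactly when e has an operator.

ω·2

G_0=15  [base 5] 3·5  →[5↦6]→  3·6 = 18  −1 ⇒ G_1=17
G_1=17  [base 6] 2·6 + 5  →[6↦7]→  2·7 + 5 = 19  −1 ⇒ G_2=18
G_2=18  [base 7] 2·7 + 4  →[7↦8]→  2·8 + 4 = 20  −1 ⇒ G_3=19
G_3=19  [base 8] 2·8 + 3  →[8↦9]→  2·9 + 3 = 21  −1 ⇒ G_4=20
G_4=20  [base 9] 2·9 + 2  →[9↦10]→  2·10 + 2 = 22  −1 ⇒ G_5=21
G_5=21  [base 10] 2·10 + 1  →[10↦11]→  2·11 + 1 = 23  −1 ⇒ G_6=22
G_6=22  [base 11] 2·11  →[11↦12]→  2·12 = 24  −1 ⇒ G_7=23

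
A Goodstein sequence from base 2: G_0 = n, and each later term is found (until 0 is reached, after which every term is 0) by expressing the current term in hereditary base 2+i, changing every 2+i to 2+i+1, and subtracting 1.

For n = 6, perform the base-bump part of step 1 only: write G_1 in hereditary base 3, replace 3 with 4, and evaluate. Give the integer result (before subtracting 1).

G_0 = 6. HB_2(6) = 2^2 + 2. Bump = 30. G_1 = 29.
G_1 = 29. HB_3(29) = 3^3 + 2. Bump = 258. G_2 = 257.

258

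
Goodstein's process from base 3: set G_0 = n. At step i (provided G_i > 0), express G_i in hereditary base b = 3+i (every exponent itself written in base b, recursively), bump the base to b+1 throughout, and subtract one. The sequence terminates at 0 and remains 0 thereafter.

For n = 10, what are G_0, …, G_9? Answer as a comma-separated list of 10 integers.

10, 16, 24, 27, 30, 33, 36, 39, 41, 43

i=0: 10 = 3^2 + 1 (b=3); 3→4: 4^2 + 1 = 17; 17−1 = 16
i=1: 16 = 4^2 (b=4); 4→5: 5^2 = 25; 25−1 = 24
i=2: 24 = 4·5 + 4 (b=5); 5→6: 4·6 + 4 = 28; 28−1 = 27
i=3: 27 = 4·6 + 3 (b=6); 6→7: 4·7 + 3 = 31; 31−1 = 30
i=4: 30 = 4·7 + 2 (b=7); 7→8: 4·8 + 2 = 34; 34−1 = 33
i=5: 33 = 4·8 + 1 (b=8); 8→9: 4·9 + 1 = 37; 37−1 = 36
i=6: 36 = 4·9 (b=9); 9→10: 4·10 = 40; 40−1 = 39
i=7: 39 = 3·10 + 9 (b=10); 10→11: 3·11 + 9 = 42; 42−1 = 41
i=8: 41 = 3·11 + 8 (b=11); 11→12: 3·12 + 8 = 44; 44−1 = 43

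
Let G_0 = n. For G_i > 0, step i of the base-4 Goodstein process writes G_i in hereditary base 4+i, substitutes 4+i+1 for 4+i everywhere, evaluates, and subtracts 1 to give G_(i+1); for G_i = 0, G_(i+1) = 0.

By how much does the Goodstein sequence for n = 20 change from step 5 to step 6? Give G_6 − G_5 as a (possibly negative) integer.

[0] 20 ≡ 4^2 + 4 (base 4). Lift 5: 30. −1: 29.
[1] 29 ≡ 5^2 + 4 (base 5). Lift 6: 40. −1: 39.
[2] 39 ≡ 6^2 + 3 (base 6). Lift 7: 52. −1: 51.
[3] 51 ≡ 7^2 + 2 (base 7). Lift 8: 66. −1: 65.
[4] 65 ≡ 8^2 + 1 (base 8). Lift 9: 82. −1: 81.
[5] 81 ≡ 9^2 (base 9). Lift 10: 100. −1: 99.

18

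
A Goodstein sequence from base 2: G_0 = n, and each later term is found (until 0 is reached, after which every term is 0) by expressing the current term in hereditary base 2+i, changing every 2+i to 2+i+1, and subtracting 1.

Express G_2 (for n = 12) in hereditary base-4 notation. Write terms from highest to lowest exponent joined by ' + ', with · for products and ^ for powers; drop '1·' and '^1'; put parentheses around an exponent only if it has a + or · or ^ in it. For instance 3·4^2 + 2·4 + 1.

4^(4 + 1) + 2·4^2 + 2·4 + 1

i=0: 12 = 2^(2 + 1) + 2^2 (b=2); 2→3: 3^(3 + 1) + 3^3 = 108; 108−1 = 107
i=1: 107 = 3^(3 + 1) + 2·3^2 + 2·3 + 2 (b=3); 3→4: 4^(4 + 1) + 2·4^2 + 2·4 + 2 = 1066; 1066−1 = 1065
i=2: 1065 = 4^(4 + 1) + 2·4^2 + 2·4 + 1 (b=4); 4→5: 5^(5 + 1) + 2·5^2 + 2·5 + 1 = 15686; 15686−1 = 15685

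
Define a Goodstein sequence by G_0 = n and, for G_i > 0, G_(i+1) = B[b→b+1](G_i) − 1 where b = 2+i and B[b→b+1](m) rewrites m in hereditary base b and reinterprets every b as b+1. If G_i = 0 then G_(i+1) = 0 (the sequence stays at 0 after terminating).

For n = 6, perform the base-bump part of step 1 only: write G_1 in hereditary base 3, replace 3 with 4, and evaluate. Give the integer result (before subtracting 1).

258

G_0 = 6. HB_2(6) = 2^2 + 2. Bump = 30. G_1 = 29.
G_1 = 29. HB_3(29) = 3^3 + 2. Bump = 258. G_2 = 257.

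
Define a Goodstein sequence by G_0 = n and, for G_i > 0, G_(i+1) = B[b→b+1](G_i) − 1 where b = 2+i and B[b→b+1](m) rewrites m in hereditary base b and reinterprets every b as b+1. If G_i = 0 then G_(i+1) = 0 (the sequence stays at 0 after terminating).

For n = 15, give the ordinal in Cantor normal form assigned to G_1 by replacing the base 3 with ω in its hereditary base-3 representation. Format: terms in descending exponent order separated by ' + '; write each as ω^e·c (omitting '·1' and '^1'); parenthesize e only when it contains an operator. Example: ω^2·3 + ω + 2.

G_0 = 15. HB_2(15) = 2^(2 + 1) + 2^2 + 2 + 1. Bump = 112. G_1 = 111.
G_1 = 111. HB_3(111) = 3^(3 + 1) + 3^3 + 3. Bump = 1284. G_2 = 1283.

ω^(ω + 1) + ω^ω + ω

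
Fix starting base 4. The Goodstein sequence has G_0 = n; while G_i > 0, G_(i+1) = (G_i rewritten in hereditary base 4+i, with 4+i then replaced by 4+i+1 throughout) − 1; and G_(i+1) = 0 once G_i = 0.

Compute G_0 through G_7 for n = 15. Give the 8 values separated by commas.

i=0: 15 = 3·4 + 3 (b=4); 4→5: 3·5 + 3 = 18; 18−1 = 17
i=1: 17 = 3·5 + 2 (b=5); 5→6: 3·6 + 2 = 20; 20−1 = 19
i=2: 19 = 3·6 + 1 (b=6); 6→7: 3·7 + 1 = 22; 22−1 = 21
i=3: 21 = 3·7 (b=7); 7→8: 3·8 = 24; 24−1 = 23
i=4: 23 = 2·8 + 7 (b=8); 8→9: 2·9 + 7 = 25; 25−1 = 24
i=5: 24 = 2·9 + 6 (b=9); 9→10: 2·10 + 6 = 26; 26−1 = 25
i=6: 25 = 2·10 + 5 (b=10); 10→11: 2·11 + 5 = 27; 27−1 = 26

15, 17, 19, 21, 23, 24, 25, 26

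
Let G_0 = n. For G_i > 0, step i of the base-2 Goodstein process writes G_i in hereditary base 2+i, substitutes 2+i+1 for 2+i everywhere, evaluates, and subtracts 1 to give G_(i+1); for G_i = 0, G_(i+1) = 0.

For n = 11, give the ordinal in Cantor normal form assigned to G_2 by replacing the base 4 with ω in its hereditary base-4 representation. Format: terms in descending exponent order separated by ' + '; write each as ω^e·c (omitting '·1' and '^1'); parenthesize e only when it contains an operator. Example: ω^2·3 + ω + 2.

i=0: 11 = 2^(2 + 1) + 2 + 1 (b=2); 2→3: 3^(3 + 1) + 3 + 1 = 85; 85−1 = 84
i=1: 84 = 3^(3 + 1) + 3 (b=3); 3→4: 4^(4 + 1) + 4 = 1028; 1028−1 = 1027

ω^(ω + 1) + 3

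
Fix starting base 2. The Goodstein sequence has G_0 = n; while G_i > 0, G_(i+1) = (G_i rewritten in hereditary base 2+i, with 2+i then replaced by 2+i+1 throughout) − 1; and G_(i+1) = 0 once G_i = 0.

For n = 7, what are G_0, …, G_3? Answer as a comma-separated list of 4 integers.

base 2: 7 = 2^2 + 2 + 1; at 3: 3^3 + 3 + 1 = 31; next = 30
base 3: 30 = 3^3 + 3; at 4: 4^4 + 4 = 260; next = 259
base 4: 259 = 4^4 + 3; at 5: 5^5 + 3 = 3128; next = 3127

7, 30, 259, 3127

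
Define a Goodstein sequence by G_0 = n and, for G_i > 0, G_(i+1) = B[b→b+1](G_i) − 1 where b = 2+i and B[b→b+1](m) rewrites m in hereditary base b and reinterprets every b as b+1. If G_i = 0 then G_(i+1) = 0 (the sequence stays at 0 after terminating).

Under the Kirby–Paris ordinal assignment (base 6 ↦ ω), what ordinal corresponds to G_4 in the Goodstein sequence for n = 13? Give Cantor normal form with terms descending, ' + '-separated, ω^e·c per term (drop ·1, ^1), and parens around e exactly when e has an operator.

13 —HB2→ 2^(2 + 1) + 2^2 + 1 —bump→ 3^(3 + 1) + 3^3 + 1 = 109 —(−1)→ 108
108 —HB3→ 3^(3 + 1) + 3^3 —bump→ 4^(4 + 1) + 4^4 = 1280 —(−1)→ 1279
1279 —HB4→ 4^(4 + 1) + 3·4^3 + 3·4^2 + 3·4 + 3 —bump→ 5^(5 + 1) + 3·5^3 + 3·5^2 + 3·5 + 3 = 16093 —(−1)→ 16092
16092 —HB5→ 5^(5 + 1) + 3·5^3 + 3·5^2 + 3·5 + 2 —bump→ 6^(6 + 1) + 3·6^3 + 3·6^2 + 3·6 + 2 = 280712 —(−1)→ 280711
280711 —HB6→ 6^(6 + 1) + 3·6^3 + 3·6^2 + 3·6 + 1 —bump→ 7^(7 + 1) + 3·7^3 + 3·7^2 + 3·7 + 1 = 5765999 —(−1)→ 5765998

ω^(ω + 1) + ω^3·3 + ω^2·3 + ω·3 + 1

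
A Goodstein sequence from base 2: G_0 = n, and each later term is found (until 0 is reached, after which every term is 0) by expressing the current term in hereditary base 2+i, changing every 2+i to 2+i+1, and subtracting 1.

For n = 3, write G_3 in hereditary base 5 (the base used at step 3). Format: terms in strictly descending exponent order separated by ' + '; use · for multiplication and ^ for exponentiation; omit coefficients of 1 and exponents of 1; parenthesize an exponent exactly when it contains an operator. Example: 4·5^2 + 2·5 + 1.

2

base 2: 3 = 2 + 1; at 3: 3 + 1 = 4; next = 3
base 3: 3 = 3; at 4: 4 = 4; next = 3
base 4: 3 = 3; at 5: 3 = 3; next = 2
base 5: 2 = 2; at 6: 2 = 2; next = 1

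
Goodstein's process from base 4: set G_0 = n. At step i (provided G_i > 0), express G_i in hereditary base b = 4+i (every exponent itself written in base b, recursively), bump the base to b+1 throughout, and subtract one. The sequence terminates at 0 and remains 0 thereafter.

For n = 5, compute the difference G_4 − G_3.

-1

G_0 = 5. HB_4(5) = 4 + 1. Bump = 6. G_1 = 5.
G_1 = 5. HB_5(5) = 5. Bump = 6. G_2 = 5.
G_2 = 5. HB_6(5) = 5. Bump = 5. G_3 = 4.
G_3 = 4. HB_7(4) = 4. Bump = 4. G_4 = 3.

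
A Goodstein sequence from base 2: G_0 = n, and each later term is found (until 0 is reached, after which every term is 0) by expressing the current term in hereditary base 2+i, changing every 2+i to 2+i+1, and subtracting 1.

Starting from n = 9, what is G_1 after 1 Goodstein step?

step 0: 9 = 2^(2 + 1) + 1; sub 3 for 2: 3^(3 + 1) + 1; = 82; G_1 = 82−1 = 81
step 1: 81 = 3^(3 + 1); sub 4 for 3: 4^(4 + 1); = 1024; G_2 = 1024−1 = 1023

81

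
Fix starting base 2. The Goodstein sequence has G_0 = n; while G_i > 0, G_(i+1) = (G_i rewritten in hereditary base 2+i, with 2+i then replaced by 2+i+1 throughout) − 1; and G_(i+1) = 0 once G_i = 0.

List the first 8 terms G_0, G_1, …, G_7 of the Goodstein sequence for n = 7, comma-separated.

7, 30, 259, 3127, 46657, 823543, 16777215, 37665879

7 —HB2→ 2^2 + 2 + 1 —bump→ 3^3 + 3 + 1 = 31 —(−1)→ 30
30 —HB3→ 3^3 + 3 —bump→ 4^4 + 4 = 260 —(−1)→ 259
259 —HB4→ 4^4 + 3 —bump→ 5^5 + 3 = 3128 —(−1)→ 3127
3127 —HB5→ 5^5 + 2 —bump→ 6^6 + 2 = 46658 —(−1)→ 46657
46657 —HB6→ 6^6 + 1 —bump→ 7^7 + 1 = 823544 —(−1)→ 823543
823543 —HB7→ 7^7 —bump→ 8^8 = 16777216 —(−1)→ 16777215
16777215 —HB8→ 7·8^7 + 7·8^6 + 7·8^5 + 7·8^4 + 7·8^3 + 7·8^2 + 7·8 + 7 —bump→ 7·9^7 + 7·9^6 + 7·9^5 + 7·9^4 + 7·9^3 + 7·9^2 + 7·9 + 7 = 37665880 —(−1)→ 37665879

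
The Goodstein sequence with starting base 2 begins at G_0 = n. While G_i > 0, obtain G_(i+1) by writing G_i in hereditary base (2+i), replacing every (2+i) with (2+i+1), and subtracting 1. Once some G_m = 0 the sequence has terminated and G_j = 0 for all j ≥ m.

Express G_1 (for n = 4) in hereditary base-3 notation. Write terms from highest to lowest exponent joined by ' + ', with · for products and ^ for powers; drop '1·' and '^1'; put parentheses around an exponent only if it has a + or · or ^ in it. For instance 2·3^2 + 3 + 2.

step 0: 4 = 2^2; sub 3 for 2: 3^3; = 27; G_1 = 27−1 = 26
step 1: 26 = 2·3^2 + 2·3 + 2; sub 4 for 3: 2·4^2 + 2·4 + 2; = 42; G_2 = 42−1 = 41

2·3^2 + 2·3 + 2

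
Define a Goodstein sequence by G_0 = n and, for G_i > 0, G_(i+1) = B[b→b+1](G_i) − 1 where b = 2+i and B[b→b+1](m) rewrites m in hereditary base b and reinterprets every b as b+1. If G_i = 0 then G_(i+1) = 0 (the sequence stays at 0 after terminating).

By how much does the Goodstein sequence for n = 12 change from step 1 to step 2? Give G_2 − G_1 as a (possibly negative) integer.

958

12 —HB2→ 2^(2 + 1) + 2^2 —bump→ 3^(3 + 1) + 3^3 = 108 —(−1)→ 107
107 —HB3→ 3^(3 + 1) + 2·3^2 + 2·3 + 2 —bump→ 4^(4 + 1) + 2·4^2 + 2·4 + 2 = 1066 —(−1)→ 1065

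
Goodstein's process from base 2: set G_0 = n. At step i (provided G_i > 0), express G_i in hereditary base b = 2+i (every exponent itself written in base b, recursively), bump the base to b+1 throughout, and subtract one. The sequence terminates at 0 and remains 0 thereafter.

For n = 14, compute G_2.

1281

step 0: 14 = 2^(2 + 1) + 2^2 + 2; sub 3 for 2: 3^(3 + 1) + 3^3 + 3; = 111; G_1 = 111−1 = 110
step 1: 110 = 3^(3 + 1) + 3^3 + 2; sub 4 for 3: 4^(4 + 1) + 4^4 + 2; = 1282; G_2 = 1282−1 = 1281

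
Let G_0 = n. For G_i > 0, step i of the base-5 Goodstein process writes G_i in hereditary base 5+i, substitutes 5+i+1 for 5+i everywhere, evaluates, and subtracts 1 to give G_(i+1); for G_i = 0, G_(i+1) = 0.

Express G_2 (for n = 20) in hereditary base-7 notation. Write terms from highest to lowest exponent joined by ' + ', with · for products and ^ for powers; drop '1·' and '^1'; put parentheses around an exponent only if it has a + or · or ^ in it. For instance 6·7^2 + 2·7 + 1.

G_0 = 20. HB_5(20) = 4·5. Bump = 24. G_1 = 23.
G_1 = 23. HB_6(23) = 3·6 + 5. Bump = 26. G_2 = 25.
G_2 = 25. HB_7(25) = 3·7 + 4. Bump = 28. G_3 = 27.

3·7 + 4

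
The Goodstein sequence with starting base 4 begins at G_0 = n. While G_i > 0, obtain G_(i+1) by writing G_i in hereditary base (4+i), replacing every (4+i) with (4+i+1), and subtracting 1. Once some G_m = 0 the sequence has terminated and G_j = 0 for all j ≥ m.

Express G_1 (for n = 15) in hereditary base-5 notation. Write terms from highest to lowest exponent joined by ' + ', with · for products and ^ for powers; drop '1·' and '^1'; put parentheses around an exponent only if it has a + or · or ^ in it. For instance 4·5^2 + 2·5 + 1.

G_0=15  [base 4] 3·4 + 3  →[4↦5]→  3·5 + 3 = 18  −1 ⇒ G_1=17
G_1=17  [base 5] 3·5 + 2  →[5↦6]→  3·6 + 2 = 20  −1 ⇒ G_2=19

3·5 + 2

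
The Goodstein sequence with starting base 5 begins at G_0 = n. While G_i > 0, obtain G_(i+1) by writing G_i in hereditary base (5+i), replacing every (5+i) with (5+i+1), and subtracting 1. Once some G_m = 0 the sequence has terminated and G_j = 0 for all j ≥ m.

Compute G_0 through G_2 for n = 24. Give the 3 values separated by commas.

24, 27, 30

G_0=24  [base 5] 4·5 + 4  →[5↦6]→  4·6 + 4 = 28  −1 ⇒ G_1=27
G_1=27  [base 6] 4·6 + 3  →[6↦7]→  4·7 + 3 = 31  −1 ⇒ G_2=30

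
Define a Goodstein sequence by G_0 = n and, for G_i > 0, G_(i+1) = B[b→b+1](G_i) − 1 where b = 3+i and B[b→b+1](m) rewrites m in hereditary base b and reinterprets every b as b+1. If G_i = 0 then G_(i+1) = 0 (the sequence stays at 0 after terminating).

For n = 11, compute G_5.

43

step 0: 11 = 3^2 + 2; sub 4 for 3: 4^2 + 2; = 18; G_1 = 18−1 = 17
step 1: 17 = 4^2 + 1; sub 5 for 4: 5^2 + 1; = 26; G_2 = 26−1 = 25
step 2: 25 = 5^2; sub 6 for 5: 6^2; = 36; G_3 = 36−1 = 35
step 3: 35 = 5·6 + 5; sub 7 for 6: 5·7 + 5; = 40; G_4 = 40−1 = 39
step 4: 39 = 5·7 + 4; sub 8 for 7: 5·8 + 4; = 44; G_5 = 44−1 = 43
step 5: 43 = 5·8 + 3; sub 9 for 8: 5·9 + 3; = 48; G_6 = 48−1 = 47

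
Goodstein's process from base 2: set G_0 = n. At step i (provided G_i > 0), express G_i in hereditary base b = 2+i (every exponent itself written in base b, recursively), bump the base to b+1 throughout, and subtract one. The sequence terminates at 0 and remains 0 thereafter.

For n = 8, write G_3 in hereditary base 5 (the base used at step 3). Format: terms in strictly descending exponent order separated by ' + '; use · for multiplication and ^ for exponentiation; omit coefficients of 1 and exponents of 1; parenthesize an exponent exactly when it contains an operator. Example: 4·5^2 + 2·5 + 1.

G_0=8  [base 2] 2^(2 + 1)  →[2↦3]→  3^(3 + 1) = 81  −1 ⇒ G_1=80
G_1=80  [base 3] 2·3^3 + 2·3^2 + 2·3 + 2  →[3↦4]→  2·4^4 + 2·4^2 + 2·4 + 2 = 554  −1 ⇒ G_2=553
G_2=553  [base 4] 2·4^4 + 2·4^2 + 2·4 + 1  →[4↦5]→  2·5^5 + 2·5^2 + 2·5 + 1 = 6311  −1 ⇒ G_3=6310

2·5^5 + 2·5^2 + 2·5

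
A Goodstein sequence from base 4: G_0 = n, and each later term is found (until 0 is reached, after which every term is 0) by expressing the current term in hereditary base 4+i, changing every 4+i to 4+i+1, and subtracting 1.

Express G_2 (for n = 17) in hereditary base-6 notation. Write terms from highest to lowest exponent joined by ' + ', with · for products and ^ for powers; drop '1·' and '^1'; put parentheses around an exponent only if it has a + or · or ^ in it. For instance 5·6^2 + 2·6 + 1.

i=0: 17 = 4^2 + 1 (b=4); 4→5: 5^2 + 1 = 26; 26−1 = 25
i=1: 25 = 5^2 (b=5); 5→6: 6^2 = 36; 36−1 = 35
i=2: 35 = 5·6 + 5 (b=6); 6→7: 5·7 + 5 = 40; 40−1 = 39

5·6 + 5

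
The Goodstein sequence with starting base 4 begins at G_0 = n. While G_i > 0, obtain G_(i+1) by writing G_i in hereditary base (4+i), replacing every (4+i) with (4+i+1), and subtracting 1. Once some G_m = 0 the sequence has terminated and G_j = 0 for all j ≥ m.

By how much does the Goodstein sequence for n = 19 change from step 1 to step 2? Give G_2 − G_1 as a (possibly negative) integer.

G_0 = 19. HB_4(19) = 4^2 + 3. Bump = 28. G_1 = 27.
G_1 = 27. HB_5(27) = 5^2 + 2. Bump = 38. G_2 = 37.

10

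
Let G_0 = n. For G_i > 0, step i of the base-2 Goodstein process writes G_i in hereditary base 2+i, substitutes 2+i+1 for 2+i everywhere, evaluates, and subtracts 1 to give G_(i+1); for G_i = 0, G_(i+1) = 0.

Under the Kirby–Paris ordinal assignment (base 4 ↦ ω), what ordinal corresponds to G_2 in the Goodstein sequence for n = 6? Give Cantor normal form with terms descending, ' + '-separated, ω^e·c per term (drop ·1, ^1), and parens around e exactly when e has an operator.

step 0: 6 = 2^2 + 2; sub 3 for 2: 3^3 + 3; = 30; G_1 = 30−1 = 29
step 1: 29 = 3^3 + 2; sub 4 for 3: 4^4 + 2; = 258; G_2 = 258−1 = 257
step 2: 257 = 4^4 + 1; sub 5 for 4: 5^5 + 1; = 3126; G_3 = 3126−1 = 3125

ω^ω + 1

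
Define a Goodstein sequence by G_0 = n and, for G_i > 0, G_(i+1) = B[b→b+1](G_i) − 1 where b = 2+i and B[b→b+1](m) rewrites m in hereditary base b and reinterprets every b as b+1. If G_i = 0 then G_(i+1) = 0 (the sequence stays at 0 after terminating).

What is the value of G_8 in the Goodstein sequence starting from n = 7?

i=0: 7 = 2^2 + 2 + 1 (b=2); 2→3: 3^3 + 3 + 1 = 31; 31−1 = 30
i=1: 30 = 3^3 + 3 (b=3); 3→4: 4^4 + 4 = 260; 260−1 = 259
i=2: 259 = 4^4 + 3 (b=4); 4→5: 5^5 + 3 = 3128; 3128−1 = 3127
i=3: 3127 = 5^5 + 2 (b=5); 5→6: 6^6 + 2 = 46658; 46658−1 = 46657
i=4: 46657 = 6^6 + 1 (b=6); 6→7: 7^7 + 1 = 823544; 823544−1 = 823543
i=5: 823543 = 7^7 (b=7); 7→8: 8^8 = 16777216; 16777216−1 = 16777215
i=6: 16777215 = 7·8^7 + 7·8^6 + 7·8^5 + 7·8^4 + 7·8^3 + 7·8^2 + 7·8 + 7 (b=8); 8→9: 7·9^7 + 7·9^6 + 7·9^5 + 7·9^4 + 7·9^3 + 7·9^2 + 7·9 + 7 = 37665880; 37665880−1 = 37665879
i=7: 37665879 = 7·9^7 + 7·9^6 + 7·9^5 + 7·9^4 + 7·9^3 + 7·9^2 + 7·9 + 6 (b=9); 9→10: 7·10^7 + 7·10^6 + 7·10^5 + 7·10^4 + 7·10^3 + 7·10^2 + 7·10 + 6 = 77777776; 77777776−1 = 77777775
i=8: 77777775 = 7·10^7 + 7·10^6 + 7·10^5 + 7·10^4 + 7·10^3 + 7·10^2 + 7·10 + 5 (b=10); 10→11: 7·11^7 + 7·11^6 + 7·11^5 + 7·11^4 + 7·11^3 + 7·11^2 + 7·11 + 5 = 150051214; 150051214−1 = 150051213

77777775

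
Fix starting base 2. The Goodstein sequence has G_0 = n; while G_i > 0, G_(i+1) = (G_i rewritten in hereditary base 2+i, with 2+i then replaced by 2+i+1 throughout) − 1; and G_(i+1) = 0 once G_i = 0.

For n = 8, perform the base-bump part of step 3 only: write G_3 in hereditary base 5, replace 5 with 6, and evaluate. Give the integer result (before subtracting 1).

93396

[0] 8 ≡ 2^(2 + 1) (base 2). Lift 3: 81. −1: 80.
[1] 80 ≡ 2·3^3 + 2·3^2 + 2·3 + 2 (base 3). Lift 4: 554. −1: 553.
[2] 553 ≡ 2·4^4 + 2·4^2 + 2·4 + 1 (base 4). Lift 5: 6311. −1: 6310.
[3] 6310 ≡ 2·5^5 + 2·5^2 + 2·5 (base 5). Lift 6: 93396. −1: 93395.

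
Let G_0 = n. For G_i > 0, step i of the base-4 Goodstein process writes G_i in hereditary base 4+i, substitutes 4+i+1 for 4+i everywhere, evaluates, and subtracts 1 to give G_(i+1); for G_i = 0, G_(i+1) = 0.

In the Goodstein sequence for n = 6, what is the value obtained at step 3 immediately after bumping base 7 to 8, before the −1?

6

G_0=6  [base 4] 4 + 2  →[4↦5]→  5 + 2 = 7  −1 ⇒ G_1=6
G_1=6  [base 5] 5 + 1  →[5↦6]→  6 + 1 = 7  −1 ⇒ G_2=6
G_2=6  [base 6] 6  →[6↦7]→  7 = 7  −1 ⇒ G_3=6
G_3=6  [base 7] 6  →[7↦8]→  6 = 6  −1 ⇒ G_4=5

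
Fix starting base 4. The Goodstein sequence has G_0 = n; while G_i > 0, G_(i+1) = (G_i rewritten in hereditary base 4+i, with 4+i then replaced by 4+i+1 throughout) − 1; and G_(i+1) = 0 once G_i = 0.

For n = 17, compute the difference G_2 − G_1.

10

G_0=17  [base 4] 4^2 + 1  →[4↦5]→  5^2 + 1 = 26  −1 ⇒ G_1=25
G_1=25  [base 5] 5^2  →[5↦6]→  6^2 = 36  −1 ⇒ G_2=35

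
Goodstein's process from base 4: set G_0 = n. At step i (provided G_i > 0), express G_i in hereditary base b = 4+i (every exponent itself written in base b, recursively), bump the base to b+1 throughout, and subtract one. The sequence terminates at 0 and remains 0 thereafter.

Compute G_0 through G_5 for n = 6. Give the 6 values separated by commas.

6, 6, 6, 6, 5, 4

base 4: 6 = 4 + 2; at 5: 5 + 2 = 7; next = 6
base 5: 6 = 5 + 1; at 6: 6 + 1 = 7; next = 6
base 6: 6 = 6; at 7: 7 = 7; next = 6
base 7: 6 = 6; at 8: 6 = 6; next = 5
base 8: 5 = 5; at 9: 5 = 5; next = 4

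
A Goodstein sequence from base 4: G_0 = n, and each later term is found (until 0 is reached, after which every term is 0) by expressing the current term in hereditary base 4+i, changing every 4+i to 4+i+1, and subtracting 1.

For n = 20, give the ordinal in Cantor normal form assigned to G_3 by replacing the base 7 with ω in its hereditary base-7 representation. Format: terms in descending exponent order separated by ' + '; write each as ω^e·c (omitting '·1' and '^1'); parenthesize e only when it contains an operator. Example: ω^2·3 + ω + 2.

ω^2 + 2

i=0: 20 = 4^2 + 4 (b=4); 4→5: 5^2 + 5 = 30; 30−1 = 29
i=1: 29 = 5^2 + 4 (b=5); 5→6: 6^2 + 4 = 40; 40−1 = 39
i=2: 39 = 6^2 + 3 (b=6); 6→7: 7^2 + 3 = 52; 52−1 = 51
i=3: 51 = 7^2 + 2 (b=7); 7→8: 8^2 + 2 = 66; 66−1 = 65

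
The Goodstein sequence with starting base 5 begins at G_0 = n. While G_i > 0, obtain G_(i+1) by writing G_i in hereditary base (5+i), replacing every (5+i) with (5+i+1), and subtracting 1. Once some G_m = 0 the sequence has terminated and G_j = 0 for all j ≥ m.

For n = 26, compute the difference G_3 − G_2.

step 0: 26 = 5^2 + 1; sub 6 for 5: 6^2 + 1; = 37; G_1 = 37−1 = 36
step 1: 36 = 6^2; sub 7 for 6: 7^2; = 49; G_2 = 49−1 = 48
step 2: 48 = 6·7 + 6; sub 8 for 7: 6·8 + 6; = 54; G_3 = 54−1 = 53

5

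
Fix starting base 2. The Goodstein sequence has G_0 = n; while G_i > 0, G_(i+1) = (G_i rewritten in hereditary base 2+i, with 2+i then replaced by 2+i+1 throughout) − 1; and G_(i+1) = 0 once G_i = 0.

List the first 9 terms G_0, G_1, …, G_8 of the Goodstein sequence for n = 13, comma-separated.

i=0: 13 = 2^(2 + 1) + 2^2 + 1 (b=2); 2→3: 3^(3 + 1) + 3^3 + 1 = 109; 109−1 = 108
i=1: 108 = 3^(3 + 1) + 3^3 (b=3); 3→4: 4^(4 + 1) + 4^4 = 1280; 1280−1 = 1279
i=2: 1279 = 4^(4 + 1) + 3·4^3 + 3·4^2 + 3·4 + 3 (b=4); 4→5: 5^(5 + 1) + 3·5^3 + 3·5^2 + 3·5 + 3 = 16093; 16093−1 = 16092
i=3: 16092 = 5^(5 + 1) + 3·5^3 + 3·5^2 + 3·5 + 2 (b=5); 5→6: 6^(6 + 1) + 3·6^3 + 3·6^2 + 3·6 + 2 = 280712; 280712−1 = 280711
i=4: 280711 = 6^(6 + 1) + 3·6^3 + 3·6^2 + 3·6 + 1 (b=6); 6→7: 7^(7 + 1) + 3·7^3 + 3·7^2 + 3·7 + 1 = 5765999; 5765999−1 = 5765998
i=5: 5765998 = 7^(7 + 1) + 3·7^3 + 3·7^2 + 3·7 (b=7); 7→8: 8^(8 + 1) + 3·8^3 + 3·8^2 + 3·8 = 134219480; 134219480−1 = 134219479
i=6: 134219479 = 8^(8 + 1) + 3·8^3 + 3·8^2 + 2·8 + 7 (b=8); 8→9: 9^(9 + 1) + 3·9^3 + 3·9^2 + 2·9 + 7 = 3486786856; 3486786856−1 = 3486786855
i=7: 3486786855 = 9^(9 + 1) + 3·9^3 + 3·9^2 + 2·9 + 6 (b=9); 9→10: 10^(10 + 1) + 3·10^3 + 3·10^2 + 2·10 + 6 = 100000003326; 100000003326−1 = 100000003325

13, 108, 1279, 16092, 280711, 5765998, 134219479, 3486786855, 100000003325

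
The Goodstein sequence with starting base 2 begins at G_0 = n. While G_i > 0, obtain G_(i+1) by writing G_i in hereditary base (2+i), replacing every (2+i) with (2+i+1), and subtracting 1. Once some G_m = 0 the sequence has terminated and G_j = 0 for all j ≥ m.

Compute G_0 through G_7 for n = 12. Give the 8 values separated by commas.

12, 107, 1065, 15685, 280019, 5764910, 134217867, 3486784574

base 2: 12 = 2^(2 + 1) + 2^2; at 3: 3^(3 + 1) + 3^3 = 108; next = 107
base 3: 107 = 3^(3 + 1) + 2·3^2 + 2·3 + 2; at 4: 4^(4 + 1) + 2·4^2 + 2·4 + 2 = 1066; next = 1065
base 4: 1065 = 4^(4 + 1) + 2·4^2 + 2·4 + 1; at 5: 5^(5 + 1) + 2·5^2 + 2·5 + 1 = 15686; next = 15685
base 5: 15685 = 5^(5 + 1) + 2·5^2 + 2·5; at 6: 6^(6 + 1) + 2·6^2 + 2·6 = 280020; next = 280019
base 6: 280019 = 6^(6 + 1) + 2·6^2 + 6 + 5; at 7: 7^(7 + 1) + 2·7^2 + 7 + 5 = 5764911; next = 5764910
base 7: 5764910 = 7^(7 + 1) + 2·7^2 + 7 + 4; at 8: 8^(8 + 1) + 2·8^2 + 8 + 4 = 134217868; next = 134217867
base 8: 134217867 = 8^(8 + 1) + 2·8^2 + 8 + 3; at 9: 9^(9 + 1) + 2·9^2 + 9 + 3 = 3486784575; next = 3486784574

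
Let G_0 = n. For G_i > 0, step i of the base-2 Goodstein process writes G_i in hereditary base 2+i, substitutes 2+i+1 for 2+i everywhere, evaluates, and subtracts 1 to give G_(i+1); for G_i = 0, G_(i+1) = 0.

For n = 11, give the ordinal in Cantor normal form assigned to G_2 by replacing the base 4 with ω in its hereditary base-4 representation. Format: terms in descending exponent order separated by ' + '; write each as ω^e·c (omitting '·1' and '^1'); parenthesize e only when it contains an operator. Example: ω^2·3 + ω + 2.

ω^(ω + 1) + 3

base 2: 11 = 2^(2 + 1) + 2 + 1; at 3: 3^(3 + 1) + 3 + 1 = 85; next = 84
base 3: 84 = 3^(3 + 1) + 3; at 4: 4^(4 + 1) + 4 = 1028; next = 1027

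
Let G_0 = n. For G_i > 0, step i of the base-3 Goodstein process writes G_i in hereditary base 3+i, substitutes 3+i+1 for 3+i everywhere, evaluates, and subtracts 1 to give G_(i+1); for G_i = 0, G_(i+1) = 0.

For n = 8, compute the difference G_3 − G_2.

G_0=8  [base 3] 2·3 + 2  →[3↦4]→  2·4 + 2 = 10  −1 ⇒ G_1=9
G_1=9  [base 4] 2·4 + 1  →[4↦5]→  2·5 + 1 = 11  −1 ⇒ G_2=10
G_2=10  [base 5] 2·5  →[5↦6]→  2·6 = 12  −1 ⇒ G_3=11

1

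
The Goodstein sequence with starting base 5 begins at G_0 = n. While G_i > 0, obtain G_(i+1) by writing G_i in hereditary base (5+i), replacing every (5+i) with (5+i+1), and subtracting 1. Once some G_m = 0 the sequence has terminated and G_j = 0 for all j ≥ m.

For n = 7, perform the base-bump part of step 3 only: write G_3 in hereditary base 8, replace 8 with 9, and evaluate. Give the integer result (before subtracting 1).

7

step 0: 7 = 5 + 2; sub 6 for 5: 6 + 2; = 8; G_1 = 8−1 = 7
step 1: 7 = 6 + 1; sub 7 for 6: 7 + 1; = 8; G_2 = 8−1 = 7
step 2: 7 = 7; sub 8 for 7: 8; = 8; G_3 = 8−1 = 7
step 3: 7 = 7; sub 9 for 8: 7; = 7; G_4 = 7−1 = 6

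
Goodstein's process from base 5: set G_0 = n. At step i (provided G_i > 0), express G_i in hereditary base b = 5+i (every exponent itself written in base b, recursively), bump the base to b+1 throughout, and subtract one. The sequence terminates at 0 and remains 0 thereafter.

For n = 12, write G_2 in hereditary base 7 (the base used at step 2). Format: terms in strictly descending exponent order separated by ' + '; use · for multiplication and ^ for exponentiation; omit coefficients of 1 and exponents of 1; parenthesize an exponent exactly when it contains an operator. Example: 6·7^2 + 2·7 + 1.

2·7

G_0 = 12. HB_5(12) = 2·5 + 2. Bump = 14. G_1 = 13.
G_1 = 13. HB_6(13) = 2·6 + 1. Bump = 15. G_2 = 14.
G_2 = 14. HB_7(14) = 2·7. Bump = 16. G_3 = 15.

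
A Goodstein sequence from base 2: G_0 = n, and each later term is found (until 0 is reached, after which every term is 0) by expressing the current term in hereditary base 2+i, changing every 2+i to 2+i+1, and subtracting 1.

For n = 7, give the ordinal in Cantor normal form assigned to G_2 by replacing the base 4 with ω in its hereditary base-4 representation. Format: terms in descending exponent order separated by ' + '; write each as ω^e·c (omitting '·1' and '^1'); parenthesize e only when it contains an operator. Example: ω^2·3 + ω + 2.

ω^ω + 3

7 —HB2→ 2^2 + 2 + 1 —bump→ 3^3 + 3 + 1 = 31 —(−1)→ 30
30 —HB3→ 3^3 + 3 —bump→ 4^4 + 4 = 260 —(−1)→ 259
259 —HB4→ 4^4 + 3 —bump→ 5^5 + 3 = 3128 —(−1)→ 3127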